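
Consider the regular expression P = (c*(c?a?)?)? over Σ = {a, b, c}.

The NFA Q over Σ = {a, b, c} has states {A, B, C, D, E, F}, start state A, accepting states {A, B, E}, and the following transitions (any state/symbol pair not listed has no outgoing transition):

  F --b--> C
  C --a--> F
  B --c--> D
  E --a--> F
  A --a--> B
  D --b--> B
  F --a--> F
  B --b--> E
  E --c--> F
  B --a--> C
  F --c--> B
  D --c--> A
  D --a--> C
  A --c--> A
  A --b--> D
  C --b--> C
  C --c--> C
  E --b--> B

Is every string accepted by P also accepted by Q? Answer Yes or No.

Converting the expression P to a DFA (subset construction, then merging equivalent states) gives the minimal DFA with states {p0, p1, p2}, start state p0, accepting states {p0, p1} and transitions p0: a→p1, b→p2, c→p0; p1: a→p2, b→p2, c→p2; p2: a→p2, b→p2, c→p2.
Exploring the product automaton P × Q from the start pair (p0, A), following both machines on each input symbol, reaches 8 state pairs: (p0, A), (p1, B), (p2, D), (p2, C), (p2, E), (p2, B), (p2, A), (p2, F).
P accepts in {p0, p1} and Q accepts in {A, B, E}. The reachable pairs whose P-component is accepting are (p0, A), (p1, B); in each of them the Q-component is accepting too, so the product for L(P) \ L(Q) (P-component accepting, Q-component rejecting) has no reachable accepting pair and the difference is empty.
Hence every string in L(P) is also in L(Q).

Yes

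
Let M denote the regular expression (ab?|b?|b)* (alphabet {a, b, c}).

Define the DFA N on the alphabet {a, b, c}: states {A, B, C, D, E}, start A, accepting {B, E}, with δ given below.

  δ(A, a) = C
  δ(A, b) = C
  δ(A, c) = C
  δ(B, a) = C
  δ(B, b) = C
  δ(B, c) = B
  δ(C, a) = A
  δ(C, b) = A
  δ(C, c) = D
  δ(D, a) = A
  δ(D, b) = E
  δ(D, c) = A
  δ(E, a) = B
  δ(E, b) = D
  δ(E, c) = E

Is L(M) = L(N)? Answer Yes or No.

No

The empty string ε is accepted by M but rejected by N.
So L(M) ≠ L(N).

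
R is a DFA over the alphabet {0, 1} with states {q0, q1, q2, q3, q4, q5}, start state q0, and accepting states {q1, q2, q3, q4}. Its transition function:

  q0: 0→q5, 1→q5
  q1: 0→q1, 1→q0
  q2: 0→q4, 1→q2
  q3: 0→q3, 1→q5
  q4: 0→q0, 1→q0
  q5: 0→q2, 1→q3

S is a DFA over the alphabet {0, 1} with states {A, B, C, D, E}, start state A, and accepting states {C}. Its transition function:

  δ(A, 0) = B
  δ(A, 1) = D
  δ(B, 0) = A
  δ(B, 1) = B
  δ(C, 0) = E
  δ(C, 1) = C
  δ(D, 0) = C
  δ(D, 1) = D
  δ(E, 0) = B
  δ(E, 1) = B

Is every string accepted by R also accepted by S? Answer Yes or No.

No

The string 00 is in L(R) but not in L(S).
So L(R) ⊄ L(S).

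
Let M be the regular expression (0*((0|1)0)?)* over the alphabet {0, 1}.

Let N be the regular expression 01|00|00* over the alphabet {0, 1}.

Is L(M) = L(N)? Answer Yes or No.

No

The empty string ε is accepted by M but rejected by N.
So L(M) ≠ L(N).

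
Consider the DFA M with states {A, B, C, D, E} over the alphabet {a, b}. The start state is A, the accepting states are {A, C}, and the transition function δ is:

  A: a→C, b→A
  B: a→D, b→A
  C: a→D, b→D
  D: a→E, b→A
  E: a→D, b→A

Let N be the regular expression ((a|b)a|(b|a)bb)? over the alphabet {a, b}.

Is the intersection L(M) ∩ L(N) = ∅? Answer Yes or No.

No

The empty string ε is accepted by both M and N.
Hence L(M) ∩ L(N) ≠ ∅.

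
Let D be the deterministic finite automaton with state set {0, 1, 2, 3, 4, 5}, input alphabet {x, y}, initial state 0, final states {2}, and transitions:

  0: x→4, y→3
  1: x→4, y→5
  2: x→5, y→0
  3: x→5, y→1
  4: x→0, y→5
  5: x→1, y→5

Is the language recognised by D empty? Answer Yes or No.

Yes

The states reachable from the start state are {0, 1, 3, 4, 5}.
None of the accepting states {2} is reachable, so no string is accepted and L(D) = ∅.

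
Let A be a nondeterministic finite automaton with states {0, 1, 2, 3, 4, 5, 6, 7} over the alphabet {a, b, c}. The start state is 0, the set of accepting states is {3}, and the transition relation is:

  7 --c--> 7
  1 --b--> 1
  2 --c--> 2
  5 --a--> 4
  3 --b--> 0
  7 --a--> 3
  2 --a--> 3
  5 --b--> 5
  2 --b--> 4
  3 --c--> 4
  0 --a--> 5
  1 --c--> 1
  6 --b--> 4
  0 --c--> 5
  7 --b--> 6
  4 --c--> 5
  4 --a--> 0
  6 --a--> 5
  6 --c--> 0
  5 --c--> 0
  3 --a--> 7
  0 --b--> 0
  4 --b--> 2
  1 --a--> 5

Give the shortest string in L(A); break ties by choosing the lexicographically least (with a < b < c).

A breadth-first search from 0 reaches an accepting state first via the path 0 → 5 → 4 → 2 → 3 on input aaba.
No string of length < 4 is accepted (BFS exhausts all shorter strings without reaching an accepting state), and aaba is the lexicographically least accepting string of length 4.

aaba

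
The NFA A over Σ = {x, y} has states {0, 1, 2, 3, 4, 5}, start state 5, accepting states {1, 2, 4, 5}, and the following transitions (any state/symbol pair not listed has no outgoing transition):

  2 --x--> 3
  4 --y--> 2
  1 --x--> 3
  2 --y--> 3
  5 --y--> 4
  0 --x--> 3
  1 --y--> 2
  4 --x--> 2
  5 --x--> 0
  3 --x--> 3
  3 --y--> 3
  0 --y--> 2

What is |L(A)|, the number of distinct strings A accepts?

5

The useful subgraph on states {0, 2, 4, 5} is acyclic, so L(A) is finite; the longest accepting path visits 3 useful states, giving maximum string length 2.
Counting accepting paths from 5 by length: 1 of length 0, 1 of length 1, 3 of length 2. Total 5.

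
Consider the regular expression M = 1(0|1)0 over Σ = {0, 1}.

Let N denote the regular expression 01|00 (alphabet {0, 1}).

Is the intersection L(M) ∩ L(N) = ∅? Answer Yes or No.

Converting the expression M to a DFA (subset construction, then merging equivalent states) gives the minimal DFA with states {m0, m1, m2, m3, m4}, start state m0, accepting states {m4} and transitions m0: 0→m1, 1→m2; m1: 0→m1, 1→m1; m2: 0→m3, 1→m3; m3: 0→m4, 1→m1; m4: 0→m1, 1→m1.
Converting the expression N to a DFA (subset construction, then merging equivalent states) gives the minimal DFA with states {n0, n1, n2, n3}, start state n0, accepting states {n3} and transitions n0: 0→n1, 1→n2; n1: 0→n3, 1→n3; n2: 0→n2, 1→n2; n3: 0→n2, 1→n2.
Exploring the product automaton M × N from the start pair (m0, n0), following both machines on each input symbol, reaches 7 state pairs: (m0, n0), (m1, n1), (m2, n2), (m1, n3), (m3, n2), (m1, n2), (m4, n2).
M accepts in {m4} and N accepts in {n3}; no reachable pair has both components accepting, so no string drives both machines to acceptance simultaneously and L(M) ∩ L(N) = ∅.
So no string is accepted by both, and the intersection is empty.

Yes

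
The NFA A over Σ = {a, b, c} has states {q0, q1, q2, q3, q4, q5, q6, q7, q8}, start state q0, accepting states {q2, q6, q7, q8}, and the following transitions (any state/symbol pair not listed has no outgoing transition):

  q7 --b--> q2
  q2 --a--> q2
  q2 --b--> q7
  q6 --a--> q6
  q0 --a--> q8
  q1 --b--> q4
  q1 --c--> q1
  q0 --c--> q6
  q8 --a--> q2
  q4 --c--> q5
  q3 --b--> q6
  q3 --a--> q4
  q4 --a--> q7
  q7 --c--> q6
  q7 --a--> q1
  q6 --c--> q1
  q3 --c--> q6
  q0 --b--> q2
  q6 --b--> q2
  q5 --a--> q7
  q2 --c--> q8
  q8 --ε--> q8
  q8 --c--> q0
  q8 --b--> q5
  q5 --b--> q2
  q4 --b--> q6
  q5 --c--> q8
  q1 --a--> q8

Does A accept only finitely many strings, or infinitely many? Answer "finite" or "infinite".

infinite

State q0 is reachable from the start and can reach an accepting state, and it lies on the cycle q0 → q8 → q0.
Traversing that cycle any number of times yields accepted strings of unbounded length, so the language is infinite.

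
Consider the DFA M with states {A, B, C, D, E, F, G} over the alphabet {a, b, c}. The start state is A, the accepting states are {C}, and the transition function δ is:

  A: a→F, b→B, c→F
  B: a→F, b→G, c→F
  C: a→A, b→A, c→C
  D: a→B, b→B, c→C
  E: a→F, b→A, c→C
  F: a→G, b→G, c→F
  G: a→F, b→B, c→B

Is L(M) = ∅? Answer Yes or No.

Yes

The states reachable from the start state are {A, B, F, G}.
None of the accepting states {C} is reachable, so no string is accepted and L(M) = ∅.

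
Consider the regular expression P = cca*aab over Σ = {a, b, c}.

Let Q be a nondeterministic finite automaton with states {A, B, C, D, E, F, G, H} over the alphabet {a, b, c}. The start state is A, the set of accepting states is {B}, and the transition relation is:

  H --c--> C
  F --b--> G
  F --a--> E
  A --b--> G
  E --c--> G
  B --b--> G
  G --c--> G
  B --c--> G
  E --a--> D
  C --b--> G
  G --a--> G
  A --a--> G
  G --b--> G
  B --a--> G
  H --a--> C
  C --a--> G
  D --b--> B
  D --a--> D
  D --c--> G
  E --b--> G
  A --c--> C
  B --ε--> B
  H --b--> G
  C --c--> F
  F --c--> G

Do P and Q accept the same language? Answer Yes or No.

Yes

Converting the expression P to a DFA (subset construction, then merging equivalent states) gives the minimal DFA with states {p0, p1, p2, p3, p4, p5, p6}, start state p0, accepting states {p6} and transitions p0: a→p1, b→p1, c→p2; p1: a→p1, b→p1, c→p1; p2: a→p1, b→p1, c→p3; p3: a→p4, b→p1, c→p1; p4: a→p5, b→p1, c→p1; p5: a→p5, b→p6, c→p1; p6: a→p1, b→p1, c→p1.
Exploring the product automaton P × Q from the start pair (p0, A), following both machines on each input symbol, reaches 7 state pairs: (p0, A), (p1, G), (p2, C), (p3, F), (p4, E), (p5, D), (p6, B).
P accepts in {p6} and Q accepts in {B}. In every reachable pair the two components are either both accepting — (p6, B) — or both non-accepting, so no string is accepted by exactly one of the machines: L(P) \ L(Q) and L(Q) \ L(P) are both empty.
Hence every string is accepted by P iff it is accepted by Q, and the two languages coincide.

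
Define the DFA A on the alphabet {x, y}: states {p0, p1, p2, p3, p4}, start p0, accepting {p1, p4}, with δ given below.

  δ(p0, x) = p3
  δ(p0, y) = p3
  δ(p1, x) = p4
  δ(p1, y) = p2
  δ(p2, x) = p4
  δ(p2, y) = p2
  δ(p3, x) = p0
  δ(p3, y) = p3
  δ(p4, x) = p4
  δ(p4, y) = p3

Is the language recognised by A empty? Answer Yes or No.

The states reachable from the start state are {p0, p3}.
None of the accepting states {p1, p4} is reachable, so no string is accepted and L(A) = ∅.

Yes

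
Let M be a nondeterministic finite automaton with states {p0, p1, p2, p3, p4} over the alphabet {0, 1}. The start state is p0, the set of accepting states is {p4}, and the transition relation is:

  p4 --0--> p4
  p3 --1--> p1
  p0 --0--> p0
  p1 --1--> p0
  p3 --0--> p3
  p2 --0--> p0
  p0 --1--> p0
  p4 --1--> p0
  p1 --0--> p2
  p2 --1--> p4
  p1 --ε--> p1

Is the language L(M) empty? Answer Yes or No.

The states reachable from the start state are {p0}.
None of the accepting states {p4} is reachable, so no string is accepted and L(M) = ∅.

Yes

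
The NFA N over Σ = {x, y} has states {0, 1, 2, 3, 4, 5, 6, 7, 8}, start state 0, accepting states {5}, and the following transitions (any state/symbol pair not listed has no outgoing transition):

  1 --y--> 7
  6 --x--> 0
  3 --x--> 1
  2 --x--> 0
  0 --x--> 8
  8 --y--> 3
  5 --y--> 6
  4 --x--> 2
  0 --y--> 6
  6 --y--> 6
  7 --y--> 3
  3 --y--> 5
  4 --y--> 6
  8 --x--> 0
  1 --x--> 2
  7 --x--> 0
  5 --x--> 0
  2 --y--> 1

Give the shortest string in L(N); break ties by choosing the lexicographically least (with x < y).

xyy

A breadth-first search from 0 reaches an accepting state first via the path 0 → 8 → 3 → 5 on input xyy.
No string of length < 3 is accepted (BFS exhausts all shorter strings without reaching an accepting state), and xyy is the lexicographically least accepting string of length 3.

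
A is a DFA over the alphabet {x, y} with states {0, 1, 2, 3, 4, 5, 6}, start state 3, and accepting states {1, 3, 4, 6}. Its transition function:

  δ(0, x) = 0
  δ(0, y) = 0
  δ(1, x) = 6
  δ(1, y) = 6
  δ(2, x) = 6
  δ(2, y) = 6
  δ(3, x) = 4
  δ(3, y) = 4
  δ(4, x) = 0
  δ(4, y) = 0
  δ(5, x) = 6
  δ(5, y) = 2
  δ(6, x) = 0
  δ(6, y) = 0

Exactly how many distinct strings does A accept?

The useful subgraph on states {3, 4} is acyclic, so L(A) is finite; the longest accepting path visits 2 useful states, giving maximum string length 1.
Counting accepting paths from 3 by length: 1 of length 0, 2 of length 1. Total 3.

3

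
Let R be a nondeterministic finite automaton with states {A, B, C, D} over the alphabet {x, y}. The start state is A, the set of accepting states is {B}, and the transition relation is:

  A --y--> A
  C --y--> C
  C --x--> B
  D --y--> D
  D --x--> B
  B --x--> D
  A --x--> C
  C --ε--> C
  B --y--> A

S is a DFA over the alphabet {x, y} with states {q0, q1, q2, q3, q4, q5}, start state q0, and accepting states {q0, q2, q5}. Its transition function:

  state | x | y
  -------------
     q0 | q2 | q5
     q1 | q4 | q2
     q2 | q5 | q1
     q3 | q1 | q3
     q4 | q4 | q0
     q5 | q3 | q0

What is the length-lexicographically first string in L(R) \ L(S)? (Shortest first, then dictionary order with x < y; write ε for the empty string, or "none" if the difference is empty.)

xyx

The string xyx is accepted by R but not by S.
No shorter string lies in the difference, and xyx is the lexicographically first length-3 string in L(R) \ L(S).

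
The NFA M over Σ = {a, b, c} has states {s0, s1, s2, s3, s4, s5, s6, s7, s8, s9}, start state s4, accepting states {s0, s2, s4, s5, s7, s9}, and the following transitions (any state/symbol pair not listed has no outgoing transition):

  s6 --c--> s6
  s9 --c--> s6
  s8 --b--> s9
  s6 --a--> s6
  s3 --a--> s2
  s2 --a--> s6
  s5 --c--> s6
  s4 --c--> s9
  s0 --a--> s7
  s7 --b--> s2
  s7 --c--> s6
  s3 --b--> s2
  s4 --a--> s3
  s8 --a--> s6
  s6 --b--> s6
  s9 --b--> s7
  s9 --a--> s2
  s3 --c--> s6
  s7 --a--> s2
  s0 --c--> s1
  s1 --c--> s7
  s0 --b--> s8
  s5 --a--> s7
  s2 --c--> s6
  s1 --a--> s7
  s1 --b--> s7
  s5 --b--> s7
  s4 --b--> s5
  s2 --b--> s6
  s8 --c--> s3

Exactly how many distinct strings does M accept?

15

The useful subgraph on states {s2, s3, s4, s5, s7, s9} is acyclic, so L(M) is finite; the longest accepting path visits 4 useful states, giving maximum string length 3.
Counting accepting paths from s4 by length: 1 of length 0, 2 of length 1, 6 of length 2, 6 of length 3. Total 15.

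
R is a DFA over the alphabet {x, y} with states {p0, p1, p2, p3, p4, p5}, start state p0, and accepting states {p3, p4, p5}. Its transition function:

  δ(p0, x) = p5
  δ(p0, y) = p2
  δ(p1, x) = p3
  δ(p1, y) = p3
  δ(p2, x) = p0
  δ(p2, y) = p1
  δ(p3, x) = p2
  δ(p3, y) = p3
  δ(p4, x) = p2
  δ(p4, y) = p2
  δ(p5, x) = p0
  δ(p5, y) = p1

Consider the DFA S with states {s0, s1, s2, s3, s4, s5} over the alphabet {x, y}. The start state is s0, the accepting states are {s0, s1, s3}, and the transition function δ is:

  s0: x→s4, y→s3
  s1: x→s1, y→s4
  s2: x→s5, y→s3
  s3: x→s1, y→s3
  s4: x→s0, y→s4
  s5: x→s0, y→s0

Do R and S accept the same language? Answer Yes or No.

The string x is accepted by R but rejected by S.
So L(R) ≠ L(S).

No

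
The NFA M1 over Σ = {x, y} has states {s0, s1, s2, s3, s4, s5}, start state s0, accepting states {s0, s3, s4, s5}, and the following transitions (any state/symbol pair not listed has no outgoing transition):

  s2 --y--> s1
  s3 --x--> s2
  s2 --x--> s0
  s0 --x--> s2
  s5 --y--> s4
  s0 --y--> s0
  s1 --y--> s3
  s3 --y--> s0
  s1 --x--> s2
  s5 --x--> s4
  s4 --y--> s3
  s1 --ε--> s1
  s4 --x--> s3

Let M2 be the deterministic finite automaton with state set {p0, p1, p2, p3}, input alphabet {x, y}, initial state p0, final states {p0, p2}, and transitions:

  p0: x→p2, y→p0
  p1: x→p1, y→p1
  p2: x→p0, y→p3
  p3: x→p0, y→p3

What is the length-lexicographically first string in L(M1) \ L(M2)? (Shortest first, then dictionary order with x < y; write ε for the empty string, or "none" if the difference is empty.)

The string xyy is accepted by M1 but not by M2.
No shorter string lies in the difference, and xyy is the lexicographically first length-3 string in L(M1) \ L(M2).

xyy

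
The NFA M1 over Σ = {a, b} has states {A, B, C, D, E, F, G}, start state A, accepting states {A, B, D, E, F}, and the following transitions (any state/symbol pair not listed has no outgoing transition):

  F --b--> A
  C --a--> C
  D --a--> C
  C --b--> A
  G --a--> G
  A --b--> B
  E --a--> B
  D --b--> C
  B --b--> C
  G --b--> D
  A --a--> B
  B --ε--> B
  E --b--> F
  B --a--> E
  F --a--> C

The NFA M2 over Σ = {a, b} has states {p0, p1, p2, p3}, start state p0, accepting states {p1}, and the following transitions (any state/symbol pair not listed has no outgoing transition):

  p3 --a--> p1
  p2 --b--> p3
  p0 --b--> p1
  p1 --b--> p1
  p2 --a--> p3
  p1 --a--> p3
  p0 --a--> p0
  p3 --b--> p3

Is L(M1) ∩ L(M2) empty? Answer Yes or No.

The string b is accepted by both M1 and M2.
Hence L(M1) ∩ L(M2) ≠ ∅.

No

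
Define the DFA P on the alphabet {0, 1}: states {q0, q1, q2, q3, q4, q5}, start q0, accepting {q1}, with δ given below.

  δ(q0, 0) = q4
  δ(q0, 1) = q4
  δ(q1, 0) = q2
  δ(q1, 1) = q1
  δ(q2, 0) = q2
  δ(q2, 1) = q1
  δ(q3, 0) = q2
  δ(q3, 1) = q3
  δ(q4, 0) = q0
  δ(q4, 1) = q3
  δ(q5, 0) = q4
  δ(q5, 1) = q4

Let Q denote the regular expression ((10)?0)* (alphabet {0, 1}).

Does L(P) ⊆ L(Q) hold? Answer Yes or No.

The string 0101 is in L(P) but not in L(Q).
So L(P) ⊄ L(Q).

No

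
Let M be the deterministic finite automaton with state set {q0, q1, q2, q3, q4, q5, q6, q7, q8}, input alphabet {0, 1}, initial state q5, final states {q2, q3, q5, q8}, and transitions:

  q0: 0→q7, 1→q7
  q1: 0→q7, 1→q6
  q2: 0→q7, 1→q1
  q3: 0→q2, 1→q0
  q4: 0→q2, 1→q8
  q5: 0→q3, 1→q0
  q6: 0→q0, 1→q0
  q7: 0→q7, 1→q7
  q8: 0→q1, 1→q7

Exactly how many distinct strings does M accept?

The useful subgraph on states {q2, q3, q5} is acyclic, so L(M) is finite; the longest accepting path visits 3 useful states, giving maximum string length 2.
Counting accepting paths from q5 by length: 1 of length 0, 1 of length 1, 1 of length 2. Total 3.

3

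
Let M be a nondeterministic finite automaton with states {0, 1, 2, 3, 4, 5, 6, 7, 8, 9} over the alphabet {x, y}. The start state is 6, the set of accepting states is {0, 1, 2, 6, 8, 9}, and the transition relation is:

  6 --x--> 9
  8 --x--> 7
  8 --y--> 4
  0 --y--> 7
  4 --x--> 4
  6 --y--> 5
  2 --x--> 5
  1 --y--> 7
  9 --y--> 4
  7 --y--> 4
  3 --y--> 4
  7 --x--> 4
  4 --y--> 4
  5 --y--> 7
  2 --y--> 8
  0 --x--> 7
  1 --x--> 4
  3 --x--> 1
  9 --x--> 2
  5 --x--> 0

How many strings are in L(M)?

The useful subgraph on states {0, 2, 5, 6, 8, 9} is acyclic, so L(M) is finite; the longest accepting path visits 5 useful states, giving maximum string length 4.
Counting accepting paths from 6 by length: 1 of length 0, 1 of length 1, 2 of length 2, 1 of length 3, 1 of length 4. Total 6.

6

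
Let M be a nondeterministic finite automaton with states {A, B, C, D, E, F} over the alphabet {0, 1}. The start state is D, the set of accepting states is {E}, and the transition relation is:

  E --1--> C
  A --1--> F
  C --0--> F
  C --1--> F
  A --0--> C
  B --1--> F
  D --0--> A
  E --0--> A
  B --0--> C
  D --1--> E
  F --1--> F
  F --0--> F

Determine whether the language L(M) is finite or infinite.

The useful states (reachable from D and able to reach an accepting state) are {D, E}.
Restricted to these states the transition graph has no cycle, so every accepting path has bounded length and L is finite.

finite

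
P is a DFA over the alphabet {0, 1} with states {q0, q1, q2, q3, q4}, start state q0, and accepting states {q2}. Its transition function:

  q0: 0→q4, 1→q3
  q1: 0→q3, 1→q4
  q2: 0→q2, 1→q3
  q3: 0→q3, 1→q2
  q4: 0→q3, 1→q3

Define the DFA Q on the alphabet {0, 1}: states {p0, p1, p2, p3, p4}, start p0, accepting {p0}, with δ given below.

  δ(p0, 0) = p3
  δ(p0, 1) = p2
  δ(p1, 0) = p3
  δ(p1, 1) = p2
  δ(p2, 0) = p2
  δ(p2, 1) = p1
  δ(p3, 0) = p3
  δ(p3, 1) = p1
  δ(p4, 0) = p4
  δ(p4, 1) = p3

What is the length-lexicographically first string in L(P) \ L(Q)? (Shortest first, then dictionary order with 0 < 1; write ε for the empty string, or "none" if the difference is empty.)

The string 11 is accepted by P but not by Q.
No shorter string lies in the difference, and 11 is the lexicographically first length-2 string in L(P) \ L(Q).

11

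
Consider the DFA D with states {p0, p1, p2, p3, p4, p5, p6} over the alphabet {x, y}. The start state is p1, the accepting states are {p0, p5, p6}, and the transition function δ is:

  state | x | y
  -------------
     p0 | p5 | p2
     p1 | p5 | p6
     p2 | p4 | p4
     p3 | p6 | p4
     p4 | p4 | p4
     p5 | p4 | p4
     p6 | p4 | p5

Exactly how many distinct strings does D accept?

The useful subgraph on states {p1, p5, p6} is acyclic, so L(D) is finite; the longest accepting path visits 3 useful states, giving maximum string length 2.
Counting accepting paths from p1 by length: 2 of length 1, 1 of length 2. Total 3.

3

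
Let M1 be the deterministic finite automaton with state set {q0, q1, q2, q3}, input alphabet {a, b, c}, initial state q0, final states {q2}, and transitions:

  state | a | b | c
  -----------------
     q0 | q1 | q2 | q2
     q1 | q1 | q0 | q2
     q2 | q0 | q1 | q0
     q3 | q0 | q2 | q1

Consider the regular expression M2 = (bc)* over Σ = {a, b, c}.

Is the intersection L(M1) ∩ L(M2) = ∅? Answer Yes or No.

Yes

Converting the expression M2 to a DFA (subset construction, then merging equivalent states) gives the minimal DFA with states {r0, r1, r2}, start state r0, accepting states {r0} and transitions r0: a→r1, b→r2, c→r1; r1: a→r1, b→r1, c→r1; r2: a→r1, b→r1, c→r0.
Exploring the product automaton M1 × M2 from the start pair (q0, r0), following both machines on each input symbol, reaches 5 state pairs: (q0, r0), (q1, r1), (q2, r2), (q2, r1), (q0, r1).
M1 accepts in {q2} and M2 accepts in {r0}; no reachable pair has both components accepting, so no string drives both machines to acceptance simultaneously and L(M1) ∩ L(M2) = ∅.
So no string is accepted by both, and the intersection is empty.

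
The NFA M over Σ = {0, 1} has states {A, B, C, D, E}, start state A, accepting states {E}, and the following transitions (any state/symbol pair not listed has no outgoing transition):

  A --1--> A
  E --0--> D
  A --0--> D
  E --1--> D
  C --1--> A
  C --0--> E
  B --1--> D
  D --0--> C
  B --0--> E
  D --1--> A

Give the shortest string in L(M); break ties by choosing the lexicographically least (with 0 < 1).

000

A breadth-first search from A reaches an accepting state first via the path A → D → C → E on input 000.
No string of length < 3 is accepted (BFS exhausts all shorter strings without reaching an accepting state), and 000 is the lexicographically least accepting string of length 3.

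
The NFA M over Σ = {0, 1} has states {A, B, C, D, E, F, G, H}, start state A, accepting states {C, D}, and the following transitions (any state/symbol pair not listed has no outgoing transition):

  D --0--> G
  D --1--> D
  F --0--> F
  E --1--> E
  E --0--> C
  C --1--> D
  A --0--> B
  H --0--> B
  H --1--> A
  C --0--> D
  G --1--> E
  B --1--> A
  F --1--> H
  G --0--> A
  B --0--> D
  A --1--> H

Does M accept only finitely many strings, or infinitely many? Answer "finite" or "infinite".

State A is reachable from the start and can reach an accepting state, and it lies on the cycle A → B → A.
Traversing that cycle any number of times yields accepted strings of unbounded length, so the language is infinite.

infinite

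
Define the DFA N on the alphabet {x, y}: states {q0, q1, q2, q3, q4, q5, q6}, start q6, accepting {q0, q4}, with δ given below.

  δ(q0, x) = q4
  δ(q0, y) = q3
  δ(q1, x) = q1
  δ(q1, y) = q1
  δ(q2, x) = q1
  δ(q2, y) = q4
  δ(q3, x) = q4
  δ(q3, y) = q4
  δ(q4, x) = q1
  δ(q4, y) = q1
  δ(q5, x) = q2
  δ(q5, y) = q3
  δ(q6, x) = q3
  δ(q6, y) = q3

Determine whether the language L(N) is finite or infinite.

The useful states (reachable from q6 and able to reach an accepting state) are {q3, q4, q6}.
Restricted to these states the transition graph has no cycle, so every accepting path has bounded length and L is finite.

finite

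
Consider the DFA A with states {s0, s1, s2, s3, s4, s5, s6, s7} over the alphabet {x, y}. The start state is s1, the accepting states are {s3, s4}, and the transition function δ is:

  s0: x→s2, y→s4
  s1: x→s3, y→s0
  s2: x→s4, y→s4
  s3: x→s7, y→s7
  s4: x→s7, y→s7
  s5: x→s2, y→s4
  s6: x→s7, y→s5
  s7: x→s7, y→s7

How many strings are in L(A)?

4

The useful subgraph on states {s0, s1, s2, s3, s4} is acyclic, so L(A) is finite; the longest accepting path visits 4 useful states, giving maximum string length 3.
Counting accepting paths from s1 by length: 1 of length 1, 1 of length 2, 2 of length 3. Total 4.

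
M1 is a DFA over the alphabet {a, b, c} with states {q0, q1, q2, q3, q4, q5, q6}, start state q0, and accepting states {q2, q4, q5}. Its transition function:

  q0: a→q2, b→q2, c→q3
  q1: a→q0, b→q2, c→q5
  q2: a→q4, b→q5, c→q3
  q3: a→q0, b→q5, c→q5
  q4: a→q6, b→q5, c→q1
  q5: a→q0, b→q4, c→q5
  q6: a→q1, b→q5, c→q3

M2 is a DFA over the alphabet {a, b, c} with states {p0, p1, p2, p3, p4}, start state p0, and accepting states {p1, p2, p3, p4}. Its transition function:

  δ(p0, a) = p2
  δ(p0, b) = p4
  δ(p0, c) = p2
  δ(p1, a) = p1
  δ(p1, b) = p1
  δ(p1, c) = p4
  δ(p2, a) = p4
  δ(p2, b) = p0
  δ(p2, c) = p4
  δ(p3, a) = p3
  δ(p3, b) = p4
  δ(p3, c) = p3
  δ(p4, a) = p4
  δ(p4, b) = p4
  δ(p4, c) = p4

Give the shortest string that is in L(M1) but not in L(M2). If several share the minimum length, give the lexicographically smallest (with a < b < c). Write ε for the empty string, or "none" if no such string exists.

ab

The string ab is accepted by M1 but not by M2.
No shorter string lies in the difference, and ab is the lexicographically first length-2 string in L(M1) \ L(M2).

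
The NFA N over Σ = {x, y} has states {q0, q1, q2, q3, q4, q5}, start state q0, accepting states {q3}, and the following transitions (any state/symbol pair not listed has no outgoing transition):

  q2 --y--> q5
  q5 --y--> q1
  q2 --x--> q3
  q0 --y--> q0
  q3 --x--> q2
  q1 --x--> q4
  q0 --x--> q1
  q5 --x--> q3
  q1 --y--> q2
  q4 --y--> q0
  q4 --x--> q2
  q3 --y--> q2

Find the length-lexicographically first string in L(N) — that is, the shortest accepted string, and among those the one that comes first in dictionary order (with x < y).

xyx

A breadth-first search from q0 reaches an accepting state first via the path q0 → q1 → q2 → q3 on input xyx.
No string of length < 3 is accepted (BFS exhausts all shorter strings without reaching an accepting state), and xyx is the lexicographically least accepting string of length 3.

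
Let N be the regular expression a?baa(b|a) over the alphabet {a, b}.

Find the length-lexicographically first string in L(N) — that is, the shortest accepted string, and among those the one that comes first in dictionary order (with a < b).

baaa

By inspection of the expression, no string of length less than 4 matches, and baaa is the lexicographically first match of length 4.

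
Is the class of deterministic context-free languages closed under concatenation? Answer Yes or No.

No

Take L₁ = {ε, c} (finite, hence regular and DCFL) and L₂ = {c aⁿbⁿ : n≥0} ∪ {cc aⁿb²ⁿ : n≥0} (a DCFL: the number of leading c's tells the DPDA whether to pop one stack symbol per b or per two b's). Then L₁L₂ ∩ cca⁺b* = {cc aⁿbⁿ : n≥1} ∪ {cc aⁿb²ⁿ : n≥1}. If L₁L₂ were a DCFL, so would be this intersection with a regular set, and a DPDA for it started from its configuration after reading cc would accept {aⁿbⁿ : n≥1} ∪ {aⁿb²ⁿ : n≥1}, which no deterministic PDA accepts (a DPDA for it would have a single run on aⁿb²ⁿ, accepting after the prefix aⁿbⁿ and accepting again after n more b's; an ordinary PDA that simulates it on a's and b's and, at any moment when it is accepting, may switch to reading only a fresh letter d while feeding each d to the simulation as a b, would accept aⁱbʲdᵏ (k≥1) exactly when both aⁱbʲ and aⁱbʲ⁺ᵏ are in the language, i.e. its language intersected with the regular set a*b*d⁺ would be exactly {aⁿbⁿdⁿ : n≥1} — impossible, since context-free languages are closed under intersection with regular sets and {aⁿbⁿdⁿ} is not context-free). Hence L₁L₂ is not a DCFL.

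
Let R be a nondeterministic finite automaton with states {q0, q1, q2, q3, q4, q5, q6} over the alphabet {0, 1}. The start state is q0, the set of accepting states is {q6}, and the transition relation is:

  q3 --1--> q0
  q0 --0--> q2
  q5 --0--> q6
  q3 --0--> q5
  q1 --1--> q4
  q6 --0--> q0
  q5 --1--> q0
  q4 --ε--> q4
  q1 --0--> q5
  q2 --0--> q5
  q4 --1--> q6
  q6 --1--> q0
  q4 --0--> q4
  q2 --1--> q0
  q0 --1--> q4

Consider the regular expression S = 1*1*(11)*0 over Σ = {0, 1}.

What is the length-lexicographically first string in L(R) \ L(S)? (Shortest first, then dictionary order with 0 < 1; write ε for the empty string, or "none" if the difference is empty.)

The string 11 is accepted by R but not by S.
No shorter string lies in the difference, and 11 is the lexicographically first length-2 string in L(R) \ L(S).

11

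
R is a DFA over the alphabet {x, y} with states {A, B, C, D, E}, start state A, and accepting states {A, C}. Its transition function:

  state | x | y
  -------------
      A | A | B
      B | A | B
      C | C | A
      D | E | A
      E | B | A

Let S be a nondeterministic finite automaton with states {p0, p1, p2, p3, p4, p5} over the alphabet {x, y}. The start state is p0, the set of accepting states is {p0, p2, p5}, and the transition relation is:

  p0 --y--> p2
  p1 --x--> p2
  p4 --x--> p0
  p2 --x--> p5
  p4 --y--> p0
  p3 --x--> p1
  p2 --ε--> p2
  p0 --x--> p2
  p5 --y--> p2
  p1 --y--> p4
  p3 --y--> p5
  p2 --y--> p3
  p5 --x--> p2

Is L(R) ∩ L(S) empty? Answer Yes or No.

No

The empty string ε is accepted by both R and S.
Hence L(R) ∩ L(S) ≠ ∅.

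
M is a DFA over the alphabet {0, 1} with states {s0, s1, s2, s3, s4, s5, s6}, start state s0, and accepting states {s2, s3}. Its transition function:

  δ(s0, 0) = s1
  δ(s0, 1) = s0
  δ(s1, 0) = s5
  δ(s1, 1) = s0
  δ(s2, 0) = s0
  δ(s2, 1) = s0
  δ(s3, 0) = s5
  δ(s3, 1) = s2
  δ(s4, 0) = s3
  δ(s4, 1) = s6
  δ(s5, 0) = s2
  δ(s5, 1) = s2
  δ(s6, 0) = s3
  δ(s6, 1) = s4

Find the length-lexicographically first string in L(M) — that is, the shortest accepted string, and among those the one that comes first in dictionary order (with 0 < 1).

A breadth-first search from s0 reaches an accepting state first via the path s0 → s1 → s5 → s2 on input 000.
No string of length < 3 is accepted (BFS exhausts all shorter strings without reaching an accepting state), and 000 is the lexicographically least accepting string of length 3.

000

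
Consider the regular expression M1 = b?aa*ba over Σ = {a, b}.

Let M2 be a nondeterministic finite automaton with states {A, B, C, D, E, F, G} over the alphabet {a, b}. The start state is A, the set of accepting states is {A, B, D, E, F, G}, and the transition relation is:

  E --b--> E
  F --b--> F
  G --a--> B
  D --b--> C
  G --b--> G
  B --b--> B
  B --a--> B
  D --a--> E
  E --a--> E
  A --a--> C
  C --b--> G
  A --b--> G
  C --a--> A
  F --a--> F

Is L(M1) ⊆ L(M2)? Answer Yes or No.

Yes

Converting the expression M1 to a DFA (subset construction, then merging equivalent states) gives the minimal DFA with states {r0, r1, r2, r3, r4, r5}, start state r0, accepting states {r5} and transitions r0: a→r1, b→r2; r1: a→r1, b→r3; r2: a→r1, b→r4; r3: a→r5, b→r4; r4: a→r4, b→r4; r5: a→r4, b→r4.
Exploring the product automaton M1 × M2 from the start pair (r0, A), following both machines on each input symbol, reaches 10 state pairs: (r0, A), (r1, C), (r2, G), (r1, A), (r3, G), (r1, B), (r4, G), (r5, B), (r3, B), (r4, B).
M1 accepts in {r5} and M2 accepts in {A, B, D, E, F, G}. The reachable pairs whose M1-component is accepting are (r5, B); in each of them the M2-component is accepting too, so the product for L(M1) \ L(M2) (M1-component accepting, M2-component rejecting) has no reachable accepting pair and the difference is empty.
Hence every string in L(M1) is also in L(M2).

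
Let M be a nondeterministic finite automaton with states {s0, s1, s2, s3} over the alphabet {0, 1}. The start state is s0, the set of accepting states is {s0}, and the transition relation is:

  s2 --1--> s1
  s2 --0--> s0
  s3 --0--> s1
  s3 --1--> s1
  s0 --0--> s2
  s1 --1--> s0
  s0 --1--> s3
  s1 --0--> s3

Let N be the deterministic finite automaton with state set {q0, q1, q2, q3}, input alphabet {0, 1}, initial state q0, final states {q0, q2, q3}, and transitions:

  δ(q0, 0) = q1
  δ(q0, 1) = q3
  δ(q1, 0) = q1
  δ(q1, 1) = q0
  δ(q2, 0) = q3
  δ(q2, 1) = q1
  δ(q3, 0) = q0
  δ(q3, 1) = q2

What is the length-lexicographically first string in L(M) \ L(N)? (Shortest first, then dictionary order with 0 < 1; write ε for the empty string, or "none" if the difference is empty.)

00

The string 00 is accepted by M but not by N.
No shorter string lies in the difference, and 00 is the lexicographically first length-2 string in L(M) \ L(N).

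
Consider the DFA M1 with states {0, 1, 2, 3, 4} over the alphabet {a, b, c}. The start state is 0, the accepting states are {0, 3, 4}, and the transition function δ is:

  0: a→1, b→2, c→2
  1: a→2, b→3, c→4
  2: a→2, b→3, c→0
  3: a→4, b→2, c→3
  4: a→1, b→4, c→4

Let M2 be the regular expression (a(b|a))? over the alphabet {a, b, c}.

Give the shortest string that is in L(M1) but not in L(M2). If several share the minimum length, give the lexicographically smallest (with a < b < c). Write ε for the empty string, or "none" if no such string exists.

ac

The string ac is accepted by M1 but not by M2.
No shorter string lies in the difference, and ac is the lexicographically first length-2 string in L(M1) \ L(M2).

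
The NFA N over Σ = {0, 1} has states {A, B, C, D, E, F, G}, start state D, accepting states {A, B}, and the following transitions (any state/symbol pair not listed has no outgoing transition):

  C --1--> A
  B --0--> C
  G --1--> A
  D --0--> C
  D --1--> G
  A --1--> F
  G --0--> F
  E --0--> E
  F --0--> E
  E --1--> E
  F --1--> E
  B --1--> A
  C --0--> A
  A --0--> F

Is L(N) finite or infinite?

The useful states (reachable from D and able to reach an accepting state) are {A, C, D, G}.
Restricted to these states the transition graph has no cycle, so every accepting path has bounded length and L is finite.

finite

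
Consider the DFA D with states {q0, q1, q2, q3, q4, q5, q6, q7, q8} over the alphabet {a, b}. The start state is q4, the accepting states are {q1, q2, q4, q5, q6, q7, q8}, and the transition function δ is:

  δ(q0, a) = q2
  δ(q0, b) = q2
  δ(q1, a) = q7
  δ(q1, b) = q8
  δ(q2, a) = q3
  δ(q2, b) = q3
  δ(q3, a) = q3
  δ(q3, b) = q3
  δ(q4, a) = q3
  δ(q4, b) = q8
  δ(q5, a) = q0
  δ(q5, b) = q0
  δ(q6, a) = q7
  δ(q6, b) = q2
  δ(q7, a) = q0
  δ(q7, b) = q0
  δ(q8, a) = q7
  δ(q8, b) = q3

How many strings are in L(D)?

7

The useful subgraph on states {q0, q2, q4, q7, q8} is acyclic, so L(D) is finite; the longest accepting path visits 5 useful states, giving maximum string length 4.
Counting accepting paths from q4 by length: 1 of length 0, 1 of length 1, 1 of length 2, 4 of length 4. Total 7.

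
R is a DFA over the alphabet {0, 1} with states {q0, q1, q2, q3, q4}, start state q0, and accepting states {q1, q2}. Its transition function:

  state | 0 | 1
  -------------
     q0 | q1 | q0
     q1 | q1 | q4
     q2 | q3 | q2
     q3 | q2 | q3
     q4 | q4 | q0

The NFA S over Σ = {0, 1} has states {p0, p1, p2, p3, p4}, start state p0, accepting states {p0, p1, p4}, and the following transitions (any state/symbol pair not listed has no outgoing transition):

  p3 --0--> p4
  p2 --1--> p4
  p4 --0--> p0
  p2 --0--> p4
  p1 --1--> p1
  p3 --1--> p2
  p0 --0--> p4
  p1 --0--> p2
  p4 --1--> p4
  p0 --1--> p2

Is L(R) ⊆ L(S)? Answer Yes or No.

Exploring the product automaton R × S from the start pair (q0, p0), following both machines on each input symbol, reaches 8 state pairs: (q0, p0), (q1, p4), (q0, p2), (q1, p0), (q4, p4), (q0, p4), (q4, p2), (q4, p0).
R accepts in {q1, q2} and S accepts in {p0, p1, p4}. The reachable pairs whose R-component is accepting are (q1, p4), (q1, p0); in each of them the S-component is accepting too, so the product for L(R) \ L(S) (R-component accepting, S-component rejecting) has no reachable accepting pair and the difference is empty.
Hence every string in L(R) is also in L(S).

Yes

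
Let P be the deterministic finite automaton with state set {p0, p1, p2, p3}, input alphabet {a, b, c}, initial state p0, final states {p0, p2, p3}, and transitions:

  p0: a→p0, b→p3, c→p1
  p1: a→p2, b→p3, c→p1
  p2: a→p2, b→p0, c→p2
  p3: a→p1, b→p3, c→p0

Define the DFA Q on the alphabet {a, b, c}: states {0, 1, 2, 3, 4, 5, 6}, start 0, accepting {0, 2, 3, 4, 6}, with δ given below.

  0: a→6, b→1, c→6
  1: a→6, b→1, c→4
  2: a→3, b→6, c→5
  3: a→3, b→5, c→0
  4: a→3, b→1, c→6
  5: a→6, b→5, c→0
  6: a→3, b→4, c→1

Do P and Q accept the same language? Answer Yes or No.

The string b is accepted by P but rejected by Q.
So L(P) ≠ L(Q).

No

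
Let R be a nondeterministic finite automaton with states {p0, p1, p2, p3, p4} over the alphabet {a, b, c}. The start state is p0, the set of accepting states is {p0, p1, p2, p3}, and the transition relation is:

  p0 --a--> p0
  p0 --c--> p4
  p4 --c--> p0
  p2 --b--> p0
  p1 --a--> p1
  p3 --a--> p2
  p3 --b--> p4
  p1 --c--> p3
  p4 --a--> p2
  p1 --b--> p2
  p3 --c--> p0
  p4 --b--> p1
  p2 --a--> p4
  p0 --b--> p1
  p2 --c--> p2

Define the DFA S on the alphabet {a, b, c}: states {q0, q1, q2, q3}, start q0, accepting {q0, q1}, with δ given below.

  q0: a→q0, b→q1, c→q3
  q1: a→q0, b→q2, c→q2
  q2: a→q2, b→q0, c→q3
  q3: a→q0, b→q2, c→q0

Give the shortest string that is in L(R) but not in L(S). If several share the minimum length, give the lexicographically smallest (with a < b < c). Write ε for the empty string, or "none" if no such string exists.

bb

The string bb is accepted by R but not by S.
No shorter string lies in the difference, and bb is the lexicographically first length-2 string in L(R) \ L(S).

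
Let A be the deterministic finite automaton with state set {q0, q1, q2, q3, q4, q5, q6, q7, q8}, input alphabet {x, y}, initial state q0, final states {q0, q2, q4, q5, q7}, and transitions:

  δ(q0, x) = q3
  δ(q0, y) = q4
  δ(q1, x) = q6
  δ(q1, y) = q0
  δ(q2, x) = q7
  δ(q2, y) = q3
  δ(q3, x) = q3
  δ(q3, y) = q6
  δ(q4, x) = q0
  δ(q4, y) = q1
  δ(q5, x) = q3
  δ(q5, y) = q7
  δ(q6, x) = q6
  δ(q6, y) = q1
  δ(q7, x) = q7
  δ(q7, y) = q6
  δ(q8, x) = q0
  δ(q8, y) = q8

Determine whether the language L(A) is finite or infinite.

infinite

State q3 is reachable from the start and can reach an accepting state, and it lies on the cycle q3 → q3.
Traversing that cycle any number of times yields accepted strings of unbounded length, so the language is infinite.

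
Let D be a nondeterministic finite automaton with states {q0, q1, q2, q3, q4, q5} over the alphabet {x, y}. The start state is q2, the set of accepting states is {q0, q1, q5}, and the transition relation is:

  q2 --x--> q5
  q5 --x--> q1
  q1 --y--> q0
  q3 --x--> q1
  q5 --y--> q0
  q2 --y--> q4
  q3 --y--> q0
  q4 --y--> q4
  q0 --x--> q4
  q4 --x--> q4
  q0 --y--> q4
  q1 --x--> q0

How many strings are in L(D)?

5

The useful subgraph on states {q0, q1, q2, q5} is acyclic, so L(D) is finite; the longest accepting path visits 4 useful states, giving maximum string length 3.
Counting accepting paths from q2 by length: 1 of length 1, 2 of length 2, 2 of length 3. Total 5.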